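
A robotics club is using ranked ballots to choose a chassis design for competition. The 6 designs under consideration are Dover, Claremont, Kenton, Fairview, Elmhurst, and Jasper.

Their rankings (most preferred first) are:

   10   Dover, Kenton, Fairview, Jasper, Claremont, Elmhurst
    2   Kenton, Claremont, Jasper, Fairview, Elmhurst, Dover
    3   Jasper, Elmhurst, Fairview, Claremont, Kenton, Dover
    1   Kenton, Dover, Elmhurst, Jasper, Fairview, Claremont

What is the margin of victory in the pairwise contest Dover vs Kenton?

4

Ballots ranking Dover above Kenton: 10.
Ballots ranking Kenton above Dover: 2+3+1 = 6.
Dover wins 10–6, a margin of 4.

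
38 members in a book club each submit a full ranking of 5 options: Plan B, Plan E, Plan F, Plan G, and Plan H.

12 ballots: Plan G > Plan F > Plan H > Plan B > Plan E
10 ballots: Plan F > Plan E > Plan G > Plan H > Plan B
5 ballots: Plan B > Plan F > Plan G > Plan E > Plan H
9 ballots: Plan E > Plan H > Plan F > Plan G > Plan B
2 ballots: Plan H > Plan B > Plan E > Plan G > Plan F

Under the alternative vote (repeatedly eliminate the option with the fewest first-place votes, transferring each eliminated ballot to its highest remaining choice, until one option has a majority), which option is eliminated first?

Round 1: Plan G 12, Plan F 10, Plan E 9, Plan B 5, Plan H 2. Plan H has the fewest and is eliminated.
Round 2: Plan G 12, Plan F 10, Plan E 9, Plan B 7. Plan B has the fewest and is eliminated.
Round 3: Plan F 15, Plan G 12, Plan E 11. Plan E has the fewest and is eliminated.
Round 4: Plan F 24, Plan G 14. Plan F has a majority.

Plan H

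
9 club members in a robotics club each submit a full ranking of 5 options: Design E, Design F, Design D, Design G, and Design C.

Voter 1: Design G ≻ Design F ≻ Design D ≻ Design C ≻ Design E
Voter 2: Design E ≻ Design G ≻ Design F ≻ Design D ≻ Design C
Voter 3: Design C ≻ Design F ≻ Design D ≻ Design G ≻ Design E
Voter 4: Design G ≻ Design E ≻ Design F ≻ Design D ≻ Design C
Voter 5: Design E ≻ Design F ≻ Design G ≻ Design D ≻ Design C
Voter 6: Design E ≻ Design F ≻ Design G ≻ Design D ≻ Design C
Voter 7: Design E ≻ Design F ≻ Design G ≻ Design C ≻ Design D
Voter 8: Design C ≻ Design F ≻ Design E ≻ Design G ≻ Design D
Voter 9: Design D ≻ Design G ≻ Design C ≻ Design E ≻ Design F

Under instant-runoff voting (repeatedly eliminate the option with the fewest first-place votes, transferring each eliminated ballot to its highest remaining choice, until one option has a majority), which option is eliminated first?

Round 1: Design E 4, Design G 2, Design C 2, Design D 1, Design F 0. Design F has the fewest and is eliminated.
Round 2: Design E 4, Design G 2, Design C 2, Design D 1. Design D has the fewest and is eliminated.
Round 3: Design E 4, Design G 3, Design C 2. Design C has the fewest and is eliminated.
Round 4: Design E 5, Design G 4. Design E has a majority.

Design F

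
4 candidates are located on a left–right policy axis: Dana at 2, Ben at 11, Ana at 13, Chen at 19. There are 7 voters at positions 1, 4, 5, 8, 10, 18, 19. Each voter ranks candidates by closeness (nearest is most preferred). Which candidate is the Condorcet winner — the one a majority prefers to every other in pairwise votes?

With single-peaked preferences on a line, the Condorcet winner is the candidate closest to the median voter.
The median voter (position 8) is closest to Ben at 11.
Check: Ben vs Dana — voters closer to Ben: 4 of 7.

Ben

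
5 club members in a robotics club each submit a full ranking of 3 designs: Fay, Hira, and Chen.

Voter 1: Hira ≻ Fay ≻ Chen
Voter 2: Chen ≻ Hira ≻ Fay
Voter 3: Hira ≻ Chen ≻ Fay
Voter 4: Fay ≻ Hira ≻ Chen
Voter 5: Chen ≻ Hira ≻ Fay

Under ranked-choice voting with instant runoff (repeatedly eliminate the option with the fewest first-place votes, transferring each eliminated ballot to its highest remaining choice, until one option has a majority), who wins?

Round 1: Hira 2, Chen 2, Fay 1. Fay has the fewest and is eliminated.
Round 2: Hira 3, Chen 2. Hira has a majority.

Hira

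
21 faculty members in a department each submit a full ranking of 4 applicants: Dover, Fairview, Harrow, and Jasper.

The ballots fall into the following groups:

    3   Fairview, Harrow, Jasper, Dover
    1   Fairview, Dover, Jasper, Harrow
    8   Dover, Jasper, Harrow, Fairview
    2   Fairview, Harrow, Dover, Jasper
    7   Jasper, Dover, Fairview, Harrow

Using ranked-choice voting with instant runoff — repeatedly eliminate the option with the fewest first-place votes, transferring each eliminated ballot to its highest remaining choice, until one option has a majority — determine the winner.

Round 1: Dover 8, Jasper 7, Fairview 6, Harrow 0. Harrow has the fewest and is eliminated.
Round 2: Dover 8, Jasper 7, Fairview 6. Fairview has the fewest and is eliminated.
Round 3: Dover 11, Jasper 10. Dover has a majority.

Dover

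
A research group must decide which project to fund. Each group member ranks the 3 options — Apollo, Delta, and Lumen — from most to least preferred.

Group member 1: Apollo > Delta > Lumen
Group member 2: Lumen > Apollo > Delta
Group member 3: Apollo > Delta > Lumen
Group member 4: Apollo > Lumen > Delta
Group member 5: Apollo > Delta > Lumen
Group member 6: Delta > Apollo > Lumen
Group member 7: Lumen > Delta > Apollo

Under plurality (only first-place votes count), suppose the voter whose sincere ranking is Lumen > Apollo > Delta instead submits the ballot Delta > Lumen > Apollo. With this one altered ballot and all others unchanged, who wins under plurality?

Apollo

First-place totals with the altered ballot: Apollo 4, Delta 2, Lumen 1.
The winner is unchanged: still Apollo.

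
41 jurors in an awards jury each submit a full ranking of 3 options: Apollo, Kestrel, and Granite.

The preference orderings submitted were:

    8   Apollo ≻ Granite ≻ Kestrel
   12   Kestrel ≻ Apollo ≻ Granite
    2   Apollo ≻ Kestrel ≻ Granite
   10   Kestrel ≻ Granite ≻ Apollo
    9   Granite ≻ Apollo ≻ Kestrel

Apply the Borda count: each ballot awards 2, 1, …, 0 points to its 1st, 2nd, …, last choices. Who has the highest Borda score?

Borda scores:
  Apollo: 8·2 + 12·1 + 2·2 + 10·0 + 9·1 = 41
  Kestrel: 8·0 + 12·2 + 2·1 + 10·2 + 9·0 = 46
  Granite: 8·1 + 12·0 + 2·0 + 10·1 + 9·2 = 36
Kestrel has the highest total.

Kestrel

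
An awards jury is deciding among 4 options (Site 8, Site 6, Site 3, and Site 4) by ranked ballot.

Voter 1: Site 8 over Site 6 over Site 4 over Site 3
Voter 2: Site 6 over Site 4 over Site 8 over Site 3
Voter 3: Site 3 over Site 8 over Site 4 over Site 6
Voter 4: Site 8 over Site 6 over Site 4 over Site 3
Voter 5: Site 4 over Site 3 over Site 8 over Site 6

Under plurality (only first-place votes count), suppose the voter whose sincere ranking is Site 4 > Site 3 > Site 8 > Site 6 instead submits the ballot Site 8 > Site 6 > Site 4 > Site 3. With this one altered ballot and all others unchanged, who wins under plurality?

First-place totals with the altered ballot: Site 8 3, Site 6 1, Site 3 1, Site 4 0.
The winner is unchanged: still Site 8.

Site 8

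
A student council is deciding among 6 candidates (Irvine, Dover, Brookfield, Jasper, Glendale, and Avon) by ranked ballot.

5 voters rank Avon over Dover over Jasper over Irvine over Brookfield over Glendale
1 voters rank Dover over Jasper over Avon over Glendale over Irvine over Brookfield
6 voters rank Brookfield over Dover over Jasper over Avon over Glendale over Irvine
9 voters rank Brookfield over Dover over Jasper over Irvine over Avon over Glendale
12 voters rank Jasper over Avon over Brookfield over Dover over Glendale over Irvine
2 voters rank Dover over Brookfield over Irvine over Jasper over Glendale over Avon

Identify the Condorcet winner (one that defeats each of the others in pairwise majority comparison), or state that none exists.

There is no Condorcet winner

Head-to-head results (35 voters total):
Irvine vs Dover: Dover wins 35–0.
Irvine vs Brookfield: Brookfield wins 29–6.
Irvine vs Jasper: Jasper wins 33–2.
Irvine vs Glendale: Glendale wins 19–16.
Irvine vs Avon: Avon wins 24–11.
Dover vs Brookfield: Brookfield wins 27–8.
Dover vs Jasper: Dover wins 23–12.
Dover vs Glendale: Dover wins 35–0.
Dover vs Avon: Dover wins 18–17.
Brookfield vs Jasper: Jasper wins 18–17.
Brookfield vs Glendale: Brookfield wins 34–1.
Brookfield vs Avon: Avon wins 18–17.
Jasper vs Glendale: Jasper wins 35–0.
Jasper vs Avon: Jasper wins 30–5.
Glendale vs Avon: Avon wins 33–2.
No candidate beats all others: Dover beats Jasper beats Brookfield beats Dover, a majority cycle.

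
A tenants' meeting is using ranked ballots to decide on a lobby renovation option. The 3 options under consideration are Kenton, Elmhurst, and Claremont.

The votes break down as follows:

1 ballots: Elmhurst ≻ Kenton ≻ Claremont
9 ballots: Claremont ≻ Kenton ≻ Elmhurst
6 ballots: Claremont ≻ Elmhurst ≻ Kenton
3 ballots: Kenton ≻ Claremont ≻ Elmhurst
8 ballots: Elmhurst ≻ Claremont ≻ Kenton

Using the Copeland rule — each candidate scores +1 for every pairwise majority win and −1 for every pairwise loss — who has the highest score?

Pairwise results:
  Kenton vs Elmhurst: Elmhurst wins 15–12.
  Kenton vs Claremont: Claremont wins 23–4.
  Elmhurst vs Claremont: Claremont wins 18–9.
Copeland scores (wins − losses):
  Kenton: 0 − 2 = -2
  Elmhurst: 1 − 1 = 0
  Claremont: 2 − 0 = 2
Claremont has the best Copeland score.

Claremont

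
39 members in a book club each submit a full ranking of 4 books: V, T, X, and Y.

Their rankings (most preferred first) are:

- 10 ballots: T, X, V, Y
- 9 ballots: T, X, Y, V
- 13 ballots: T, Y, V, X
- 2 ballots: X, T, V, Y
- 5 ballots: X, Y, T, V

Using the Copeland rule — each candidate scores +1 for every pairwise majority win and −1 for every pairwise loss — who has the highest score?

Pairwise results:
  V vs T: T wins 39–0.
  V vs X: X wins 26–13.
  V vs Y: Y wins 27–12.
  T vs X: T wins 32–7.
  T vs Y: T wins 34–5.
  X vs Y: X wins 26–13.
Copeland scores (wins − losses):
  V: 0 − 3 = -3
  T: 3 − 0 = 3
  X: 2 − 1 = 1
  Y: 1 − 2 = -1
T has the best Copeland score.

T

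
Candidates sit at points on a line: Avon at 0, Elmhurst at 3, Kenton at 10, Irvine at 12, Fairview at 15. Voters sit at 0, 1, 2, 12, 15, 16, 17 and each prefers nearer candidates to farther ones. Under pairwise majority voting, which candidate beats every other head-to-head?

Irvine

With single-peaked preferences on a line, the Condorcet winner is the candidate closest to the median voter.
The median voter (position 12) is closest to Irvine at 12.
Check: Irvine vs Fairview — voters closer to Irvine: 4 of 7.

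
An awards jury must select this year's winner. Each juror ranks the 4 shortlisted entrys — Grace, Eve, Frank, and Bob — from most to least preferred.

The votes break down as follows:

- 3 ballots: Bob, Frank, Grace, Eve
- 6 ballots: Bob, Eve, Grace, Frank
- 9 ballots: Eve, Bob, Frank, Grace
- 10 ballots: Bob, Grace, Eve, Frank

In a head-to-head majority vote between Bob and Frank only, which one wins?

Ballots ranking Bob above Frank: 3+6+9+10 = 28.
Ballots ranking Frank above Bob: 0.
Bob wins the head-to-head, 28–0.

Bob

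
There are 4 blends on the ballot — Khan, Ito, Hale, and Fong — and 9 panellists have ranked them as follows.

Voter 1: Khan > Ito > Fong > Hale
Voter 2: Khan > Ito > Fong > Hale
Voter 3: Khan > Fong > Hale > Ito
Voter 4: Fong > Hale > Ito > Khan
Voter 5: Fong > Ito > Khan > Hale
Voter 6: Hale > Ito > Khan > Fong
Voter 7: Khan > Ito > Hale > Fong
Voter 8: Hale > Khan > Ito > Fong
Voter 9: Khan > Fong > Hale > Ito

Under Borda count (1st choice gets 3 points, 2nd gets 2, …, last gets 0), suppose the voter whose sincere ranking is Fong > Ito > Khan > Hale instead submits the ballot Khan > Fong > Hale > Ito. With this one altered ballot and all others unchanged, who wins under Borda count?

Khan

Borda totals with the altered ballot: Khan 21, Ito 10, Hale 12, Fong 11.
The winner is unchanged: still Khan.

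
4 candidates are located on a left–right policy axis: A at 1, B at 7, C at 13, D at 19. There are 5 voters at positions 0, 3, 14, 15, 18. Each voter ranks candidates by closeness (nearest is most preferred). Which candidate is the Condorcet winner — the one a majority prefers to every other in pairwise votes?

C

With single-peaked preferences on a line, the Condorcet winner is the candidate closest to the median voter.
The median voter (position 14) is closest to C at 13.
Check: C vs A — voters closer to C: 3 of 5.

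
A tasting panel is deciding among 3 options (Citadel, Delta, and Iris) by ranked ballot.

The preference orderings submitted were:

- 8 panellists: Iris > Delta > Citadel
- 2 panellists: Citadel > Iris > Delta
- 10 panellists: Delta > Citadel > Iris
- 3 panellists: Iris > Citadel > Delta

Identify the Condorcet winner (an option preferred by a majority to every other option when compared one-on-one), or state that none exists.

None — there is no Condorcet winner

Head-to-head results (23 voters total):
Citadel vs Delta: Delta wins 18–5.
Citadel vs Iris: Citadel wins 12–11.
Delta vs Iris: Iris wins 13–10.
No candidate beats all others: Citadel beats Iris beats Delta beats Citadel, a majority cycle.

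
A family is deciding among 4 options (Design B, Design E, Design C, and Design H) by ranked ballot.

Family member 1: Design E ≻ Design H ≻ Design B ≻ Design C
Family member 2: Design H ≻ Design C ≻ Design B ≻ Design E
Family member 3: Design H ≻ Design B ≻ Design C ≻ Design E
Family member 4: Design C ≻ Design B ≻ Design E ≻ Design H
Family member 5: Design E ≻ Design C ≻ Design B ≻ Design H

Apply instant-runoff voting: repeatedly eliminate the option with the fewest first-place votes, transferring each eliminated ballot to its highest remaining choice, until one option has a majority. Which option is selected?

Design E

Round 1: Design E 2, Design H 2, Design C 1, Design B 0. Design B has the fewest and is eliminated.
Round 2: Design E 2, Design H 2, Design C 1. Design C has the fewest and is eliminated.
Round 3: Design E 3, Design H 2. Design E has a majority.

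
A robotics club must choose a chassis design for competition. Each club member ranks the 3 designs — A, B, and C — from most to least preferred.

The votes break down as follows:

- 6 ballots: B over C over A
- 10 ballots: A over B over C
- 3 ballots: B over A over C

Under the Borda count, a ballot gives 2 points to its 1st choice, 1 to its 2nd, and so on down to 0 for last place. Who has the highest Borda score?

Borda scores:
  A: 6·0 + 10·2 + 3·1 = 23
  B: 6·2 + 10·1 + 3·2 = 28
  C: 6·1 + 10·0 + 3·0 = 6
B has the highest total.

B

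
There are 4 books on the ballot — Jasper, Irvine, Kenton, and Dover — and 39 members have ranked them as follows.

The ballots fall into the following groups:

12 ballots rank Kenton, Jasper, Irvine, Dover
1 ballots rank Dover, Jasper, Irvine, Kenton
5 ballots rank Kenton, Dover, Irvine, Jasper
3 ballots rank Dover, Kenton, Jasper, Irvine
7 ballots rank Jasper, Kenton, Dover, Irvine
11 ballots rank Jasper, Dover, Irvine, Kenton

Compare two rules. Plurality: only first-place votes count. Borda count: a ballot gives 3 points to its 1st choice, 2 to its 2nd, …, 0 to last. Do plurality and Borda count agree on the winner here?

Yes

Plurality first-place counts: Jasper 18, Irvine 0, Kenton 17, Dover 4 → Jasper.
Borda totals: Jasper 83, Irvine 29, Kenton 71, Dover 51 → Jasper.
The two rules agree on Jasper.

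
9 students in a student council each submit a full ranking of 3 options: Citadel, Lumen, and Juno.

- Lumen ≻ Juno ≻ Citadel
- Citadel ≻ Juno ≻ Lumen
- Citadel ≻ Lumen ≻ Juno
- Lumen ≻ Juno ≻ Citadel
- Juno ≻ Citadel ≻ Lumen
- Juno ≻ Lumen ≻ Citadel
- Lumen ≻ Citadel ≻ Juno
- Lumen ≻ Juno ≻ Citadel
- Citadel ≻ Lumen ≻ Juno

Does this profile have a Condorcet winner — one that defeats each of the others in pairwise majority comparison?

Yes

Head-to-head results (9 voters total):
Citadel vs Lumen: Lumen wins 5–4.
Citadel vs Juno: Juno wins 5–4.
Lumen vs Juno: Lumen wins 6–3.
Lumen beats each rival — Citadel (5–4), Juno (6–3) — so Lumen is the Condorcet winner.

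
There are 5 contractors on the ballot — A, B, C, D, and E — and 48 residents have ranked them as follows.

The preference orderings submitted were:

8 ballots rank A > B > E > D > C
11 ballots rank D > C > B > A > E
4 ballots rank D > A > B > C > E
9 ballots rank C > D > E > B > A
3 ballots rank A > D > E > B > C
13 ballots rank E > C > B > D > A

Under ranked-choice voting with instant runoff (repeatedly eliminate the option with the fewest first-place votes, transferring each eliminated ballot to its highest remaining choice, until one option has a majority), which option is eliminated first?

Round 1: D 15, E 13, A 11, C 9, B 0. B has the fewest and is eliminated.
Round 2: D 15, E 13, A 11, C 9. C has the fewest and is eliminated.
Round 3: D 24, E 13, A 11. A has the fewest and is eliminated.
Round 4: D 27, E 21. D has a majority.

B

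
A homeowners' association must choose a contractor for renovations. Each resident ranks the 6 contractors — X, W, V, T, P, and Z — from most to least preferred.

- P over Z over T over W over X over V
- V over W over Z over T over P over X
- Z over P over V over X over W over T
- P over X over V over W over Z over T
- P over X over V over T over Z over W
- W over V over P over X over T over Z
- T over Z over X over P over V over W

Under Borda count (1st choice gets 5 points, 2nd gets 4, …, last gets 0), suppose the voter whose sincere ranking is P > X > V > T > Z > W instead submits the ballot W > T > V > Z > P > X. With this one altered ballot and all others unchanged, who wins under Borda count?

Borda totals with the altered ballot: X 12, W 19, V 19, T 15, P 21, Z 19.
The winner is unchanged: still P.

P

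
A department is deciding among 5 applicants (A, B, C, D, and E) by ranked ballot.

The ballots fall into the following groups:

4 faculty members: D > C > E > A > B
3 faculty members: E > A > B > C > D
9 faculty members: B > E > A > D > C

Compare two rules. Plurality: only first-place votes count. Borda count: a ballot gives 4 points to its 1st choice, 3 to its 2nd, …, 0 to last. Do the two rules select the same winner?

Plurality first-place counts: A 0, B 9, C 0, D 4, E 3 → B.
Borda totals: A 31, B 42, C 15, D 25, E 47 → E.
The two rules disagree: plurality picks B, Borda picks E.

No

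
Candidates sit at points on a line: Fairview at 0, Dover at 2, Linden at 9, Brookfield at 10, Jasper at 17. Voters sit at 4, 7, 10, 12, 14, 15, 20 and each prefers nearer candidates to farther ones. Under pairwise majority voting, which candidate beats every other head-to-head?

With single-peaked preferences on a line, the Condorcet winner is the candidate closest to the median voter.
The median voter (position 12) is closest to Brookfield at 10.
Check: Brookfield vs Jasper — voters closer to Brookfield: 4 of 7.

Brookfield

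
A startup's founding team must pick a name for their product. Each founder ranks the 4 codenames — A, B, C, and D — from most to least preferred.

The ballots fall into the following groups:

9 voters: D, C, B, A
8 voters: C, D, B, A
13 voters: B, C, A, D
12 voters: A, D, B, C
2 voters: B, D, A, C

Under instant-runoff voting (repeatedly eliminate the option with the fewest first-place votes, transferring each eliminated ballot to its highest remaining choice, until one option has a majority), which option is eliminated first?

Round 1: B 15, A 12, D 9, C 8. C has the fewest and is eliminated.
Round 2: D 17, B 15, A 12. A has the fewest and is eliminated.
Round 3: D 29, B 15. D has a majority.

C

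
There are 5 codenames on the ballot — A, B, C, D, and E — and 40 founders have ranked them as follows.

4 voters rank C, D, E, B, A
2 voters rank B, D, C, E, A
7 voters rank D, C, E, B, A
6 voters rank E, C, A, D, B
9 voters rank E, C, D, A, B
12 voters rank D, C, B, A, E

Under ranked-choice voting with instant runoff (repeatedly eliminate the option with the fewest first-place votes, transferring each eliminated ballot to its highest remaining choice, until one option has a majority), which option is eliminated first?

Round 1: D 19, E 15, C 4, B 2, A 0. A has the fewest and is eliminated.
Round 2: D 19, E 15, C 4, B 2. B has the fewest and is eliminated.
Round 3: D 21, E 15, C 4. D has a majority.

A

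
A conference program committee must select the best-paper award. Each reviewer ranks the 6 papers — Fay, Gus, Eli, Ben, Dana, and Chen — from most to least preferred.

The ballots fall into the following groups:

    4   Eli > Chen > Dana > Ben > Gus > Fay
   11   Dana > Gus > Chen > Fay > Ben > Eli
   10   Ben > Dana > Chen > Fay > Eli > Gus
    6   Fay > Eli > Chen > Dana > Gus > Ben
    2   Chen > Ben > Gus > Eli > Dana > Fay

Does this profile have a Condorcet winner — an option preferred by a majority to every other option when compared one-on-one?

Head-to-head results (33 voters total):
Fay vs Gus: Gus wins 17–16.
Fay vs Eli: Fay wins 27–6.
Fay vs Ben: Fay wins 17–16.
Fay vs Dana: Dana wins 27–6.
Fay vs Chen: Chen wins 27–6.
Gus vs Eli: Eli wins 20–13.
Gus vs Ben: Gus wins 17–16.
Gus vs Dana: Dana wins 31–2.
Gus vs Chen: Chen wins 22–11.
Eli vs Ben: Ben wins 23–10.
Eli vs Dana: Dana wins 21–12.
Eli vs Chen: Chen wins 23–10.
Ben vs Dana: Dana wins 21–12.
Ben vs Chen: Chen wins 23–10.
Dana vs Chen: Dana wins 21–12.
Dana beats each rival — Fay (27–6), Gus (31–2), Eli (21–12), Ben (21–12), Chen (21–12) — so Dana is the Condorcet winner.

Yes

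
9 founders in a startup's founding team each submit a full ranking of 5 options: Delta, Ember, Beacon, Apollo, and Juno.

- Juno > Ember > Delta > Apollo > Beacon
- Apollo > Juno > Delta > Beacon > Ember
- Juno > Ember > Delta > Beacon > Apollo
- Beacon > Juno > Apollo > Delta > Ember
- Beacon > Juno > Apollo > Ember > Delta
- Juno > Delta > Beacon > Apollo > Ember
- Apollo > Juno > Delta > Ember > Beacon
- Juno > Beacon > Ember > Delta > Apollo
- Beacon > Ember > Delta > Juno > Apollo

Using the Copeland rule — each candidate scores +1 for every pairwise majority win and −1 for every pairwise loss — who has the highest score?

Pairwise results:
  Delta vs Ember: Ember wins 5–4.
  Delta vs Beacon: Delta wins 5–4.
  Delta vs Apollo: Delta wins 5–4.
  Delta vs Juno: Juno wins 8–1.
  Ember vs Beacon: Beacon wins 6–3.
  Ember vs Apollo: Apollo wins 5–4.
  Ember vs Juno: Juno wins 8–1.
  Beacon vs Apollo: Beacon wins 6–3.
  Beacon vs Juno: Juno wins 6–3.
  Apollo vs Juno: Juno wins 7–2.
Copeland scores (wins − losses):
  Delta: 2 − 2 = 0
  Ember: 1 − 3 = -2
  Beacon: 2 − 2 = 0
  Apollo: 1 − 3 = -2
  Juno: 4 − 0 = 4
Juno has the best Copeland score.

Juno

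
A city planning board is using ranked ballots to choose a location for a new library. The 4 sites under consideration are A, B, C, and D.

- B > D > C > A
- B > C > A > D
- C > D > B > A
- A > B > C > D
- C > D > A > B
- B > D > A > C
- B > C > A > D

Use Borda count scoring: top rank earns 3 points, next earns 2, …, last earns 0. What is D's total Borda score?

Borda scores:
  A: 0 + 1 + 0 + 3 + 1 + 1 + 1 = 7
  B: 3 + 3 + 1 + 2 + 0 + 3 + 3 = 15
  C: 1 + 2 + 3 + 1 + 3 + 0 + 2 = 12
  D: 2 + 0 + 2 + 0 + 2 + 2 + 0 = 8

8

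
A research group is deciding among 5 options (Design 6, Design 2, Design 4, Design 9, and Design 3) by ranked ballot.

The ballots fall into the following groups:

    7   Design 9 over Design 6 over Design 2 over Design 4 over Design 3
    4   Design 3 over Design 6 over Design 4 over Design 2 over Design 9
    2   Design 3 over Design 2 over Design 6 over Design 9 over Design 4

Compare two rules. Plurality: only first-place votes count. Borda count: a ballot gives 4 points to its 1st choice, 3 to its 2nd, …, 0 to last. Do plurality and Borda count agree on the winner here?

Plurality first-place counts: Design 6 0, Design 2 0, Design 4 0, Design 9 7, Design 3 6 → Design 9.
Borda totals: Design 6 37, Design 2 24, Design 4 15, Design 9 30, Design 3 24 → Design 6.
The two rules disagree: plurality picks Design 9, Borda picks Design 6.

No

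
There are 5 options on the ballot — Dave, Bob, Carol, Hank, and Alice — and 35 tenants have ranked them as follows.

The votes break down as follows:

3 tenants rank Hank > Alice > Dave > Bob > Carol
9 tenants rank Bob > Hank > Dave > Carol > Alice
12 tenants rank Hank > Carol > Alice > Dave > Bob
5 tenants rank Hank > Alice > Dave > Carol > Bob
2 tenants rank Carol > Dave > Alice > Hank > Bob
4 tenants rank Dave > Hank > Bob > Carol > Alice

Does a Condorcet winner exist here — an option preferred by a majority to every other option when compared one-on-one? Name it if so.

Head-to-head results (35 voters total):
Dave vs Bob: Dave wins 26–9.
Dave vs Carol: Dave wins 21–14.
Dave vs Hank: Hank wins 29–6.
Dave vs Alice: Alice wins 20–15.
Bob vs Carol: Carol wins 19–16.
Bob vs Hank: Hank wins 26–9.
Bob vs Alice: Alice wins 22–13.
Carol vs Hank: Hank wins 33–2.
Carol vs Alice: Carol wins 27–8.
Hank vs Alice: Hank wins 33–2.
Hank beats each rival — Dave (29–6), Bob (26–9), Carol (33–2), Alice (33–2) — so Hank is the Condorcet winner.

Hank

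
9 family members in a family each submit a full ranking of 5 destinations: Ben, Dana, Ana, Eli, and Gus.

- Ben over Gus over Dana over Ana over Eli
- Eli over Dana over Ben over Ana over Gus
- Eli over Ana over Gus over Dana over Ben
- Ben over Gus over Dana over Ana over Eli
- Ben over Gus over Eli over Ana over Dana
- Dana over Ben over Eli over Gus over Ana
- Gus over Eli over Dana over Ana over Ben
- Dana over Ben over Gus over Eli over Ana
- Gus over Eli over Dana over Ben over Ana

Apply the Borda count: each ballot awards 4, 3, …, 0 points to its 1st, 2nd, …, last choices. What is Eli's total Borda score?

19

Borda scores:
  Ben: 4 + 2 + 0 + 4 + 4 + 3 + 0 + 3 + 1 = 21
  Dana: 2 + 3 + 1 + 2 + 0 + 4 + 2 + 4 + 2 = 20
  Ana: 1 + 1 + 3 + 1 + 1 + 0 + 1 + 0 + 0 = 8
  Eli: 0 + 4 + 4 + 0 + 2 + 2 + 3 + 1 + 3 = 19
  Gus: 3 + 0 + 2 + 3 + 3 + 1 + 4 + 2 + 4 = 22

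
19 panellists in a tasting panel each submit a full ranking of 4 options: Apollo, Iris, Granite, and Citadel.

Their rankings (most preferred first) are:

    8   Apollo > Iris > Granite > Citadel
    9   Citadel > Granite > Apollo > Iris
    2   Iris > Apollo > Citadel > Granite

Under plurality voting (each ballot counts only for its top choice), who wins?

Citadel

First-place vote totals:
  Apollo: 8
  Iris: 2
  Granite: 0
  Citadel: 9
Citadel has the most first-place votes.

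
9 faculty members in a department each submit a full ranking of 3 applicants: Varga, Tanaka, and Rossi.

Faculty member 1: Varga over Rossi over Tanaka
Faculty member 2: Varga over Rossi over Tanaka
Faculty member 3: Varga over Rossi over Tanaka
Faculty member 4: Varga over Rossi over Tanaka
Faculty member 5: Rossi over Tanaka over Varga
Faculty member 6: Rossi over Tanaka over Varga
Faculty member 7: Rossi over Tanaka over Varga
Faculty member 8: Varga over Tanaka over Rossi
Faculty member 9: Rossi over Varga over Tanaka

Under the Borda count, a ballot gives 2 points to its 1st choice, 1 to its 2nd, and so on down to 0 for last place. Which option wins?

Rossi

Borda scores:
  Varga: 2 + 2 + 2 + 2 + 0 + 0 + 0 + 2 + 1 = 11
  Tanaka: 0 + 0 + 0 + 0 + 1 + 1 + 1 + 1 + 0 = 4
  Rossi: 1 + 1 + 1 + 1 + 2 + 2 + 2 + 0 + 2 = 12
Rossi has the highest total.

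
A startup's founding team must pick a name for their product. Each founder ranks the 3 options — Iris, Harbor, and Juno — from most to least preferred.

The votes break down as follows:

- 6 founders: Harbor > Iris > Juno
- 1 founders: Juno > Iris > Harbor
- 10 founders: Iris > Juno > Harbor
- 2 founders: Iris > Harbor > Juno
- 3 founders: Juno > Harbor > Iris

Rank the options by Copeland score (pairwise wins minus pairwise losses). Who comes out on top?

Iris

Pairwise results:
  Iris vs Harbor: Iris wins 13–9.
  Iris vs Juno: Iris wins 18–4.
  Harbor vs Juno: Juno wins 14–8.
Copeland scores (wins − losses):
  Iris: 2 − 0 = 2
  Harbor: 0 − 2 = -2
  Juno: 1 − 1 = 0
Iris has the best Copeland score.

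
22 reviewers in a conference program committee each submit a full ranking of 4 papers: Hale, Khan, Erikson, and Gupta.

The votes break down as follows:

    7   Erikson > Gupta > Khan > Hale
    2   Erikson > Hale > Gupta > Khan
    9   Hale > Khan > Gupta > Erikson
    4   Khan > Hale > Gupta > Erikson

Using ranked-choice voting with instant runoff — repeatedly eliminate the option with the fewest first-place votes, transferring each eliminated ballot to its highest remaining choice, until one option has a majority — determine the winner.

Round 1: Hale 9, Erikson 9, Khan 4, Gupta 0. Gupta has the fewest and is eliminated.
Round 2: Hale 9, Erikson 9, Khan 4. Khan has the fewest and is eliminated.
Round 3: Hale 13, Erikson 9. Hale has a majority.

Hale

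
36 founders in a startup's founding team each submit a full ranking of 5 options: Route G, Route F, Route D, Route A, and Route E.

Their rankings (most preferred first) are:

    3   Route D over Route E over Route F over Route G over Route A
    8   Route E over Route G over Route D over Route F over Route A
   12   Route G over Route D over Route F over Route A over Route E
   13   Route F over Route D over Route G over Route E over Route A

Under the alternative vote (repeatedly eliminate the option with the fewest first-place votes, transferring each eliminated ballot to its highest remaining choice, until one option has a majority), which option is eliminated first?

Round 1: Route F 13, Route G 12, Route E 8, Route D 3, Route A 0. Route A has the fewest and is eliminated.
Round 2: Route F 13, Route G 12, Route E 8, Route D 3. Route D has the fewest and is eliminated.
Round 3: Route F 13, Route G 12, Route E 11. Route E has the fewest and is eliminated.
Round 4: Route G 20, Route F 16. Route G has a majority.

Route A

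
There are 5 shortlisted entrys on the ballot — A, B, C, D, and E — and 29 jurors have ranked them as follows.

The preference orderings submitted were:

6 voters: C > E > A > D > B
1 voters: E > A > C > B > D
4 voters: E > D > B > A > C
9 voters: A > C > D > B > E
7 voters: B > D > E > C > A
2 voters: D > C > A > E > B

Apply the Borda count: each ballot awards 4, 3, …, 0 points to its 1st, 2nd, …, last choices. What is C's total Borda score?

Borda scores:
  A: 6·2 + 3 + 4·1 + 9·4 + 7·0 + 2·2 = 59
  B: 6·0 + 1 + 4·2 + 9·1 + 7·4 + 2·0 = 46
  C: 6·4 + 2 + 4·0 + 9·3 + 7·1 + 2·3 = 66
  D: 6·1 + 0 + 4·3 + 9·2 + 7·3 + 2·4 = 65
  E: 6·3 + 4 + 4·4 + 9·0 + 7·2 + 2·1 = 54

66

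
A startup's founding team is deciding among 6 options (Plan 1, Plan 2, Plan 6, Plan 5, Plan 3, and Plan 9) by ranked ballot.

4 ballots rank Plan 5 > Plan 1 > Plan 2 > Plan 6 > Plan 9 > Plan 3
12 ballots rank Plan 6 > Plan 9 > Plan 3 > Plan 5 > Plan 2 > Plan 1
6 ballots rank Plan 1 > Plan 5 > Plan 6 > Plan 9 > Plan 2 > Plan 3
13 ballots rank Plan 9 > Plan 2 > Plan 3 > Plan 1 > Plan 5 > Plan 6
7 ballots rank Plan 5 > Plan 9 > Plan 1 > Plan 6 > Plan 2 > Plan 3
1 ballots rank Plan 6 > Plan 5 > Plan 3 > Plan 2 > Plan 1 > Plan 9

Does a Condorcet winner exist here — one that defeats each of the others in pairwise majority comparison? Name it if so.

None — there is no Condorcet winner

Head-to-head results (43 voters total):
Plan 1 vs Plan 2: Plan 2 wins 26–17.
Plan 1 vs Plan 6: Plan 1 wins 30–13.
Plan 1 vs Plan 5: Plan 5 wins 24–19.
Plan 1 vs Plan 3: Plan 3 wins 26–17.
Plan 1 vs Plan 9: Plan 9 wins 32–11.
Plan 2 vs Plan 6: Plan 6 wins 26–17.
Plan 2 vs Plan 5: Plan 5 wins 30–13.
Plan 2 vs Plan 3: Plan 2 wins 30–13.
Plan 2 vs Plan 9: Plan 9 wins 38–5.
Plan 6 vs Plan 5: Plan 5 wins 30–13.
Plan 6 vs Plan 3: Plan 6 wins 30–13.
Plan 6 vs Plan 9: Plan 6 wins 23–20.
Plan 5 vs Plan 3: Plan 3 wins 25–18.
Plan 5 vs Plan 9: Plan 9 wins 25–18.
Plan 3 vs Plan 9: Plan 9 wins 42–1.
No candidate beats all others: Plan 1 beats Plan 6 beats Plan 2 beats Plan 1, a majority cycle.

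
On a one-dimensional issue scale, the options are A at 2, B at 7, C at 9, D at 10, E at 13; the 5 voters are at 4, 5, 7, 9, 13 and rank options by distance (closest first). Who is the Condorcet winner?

B

With single-peaked preferences on a line, the Condorcet winner is the candidate closest to the median voter.
The median voter (position 7) is closest to B at 7.
Check: B vs E — voters closer to B: 4 of 5.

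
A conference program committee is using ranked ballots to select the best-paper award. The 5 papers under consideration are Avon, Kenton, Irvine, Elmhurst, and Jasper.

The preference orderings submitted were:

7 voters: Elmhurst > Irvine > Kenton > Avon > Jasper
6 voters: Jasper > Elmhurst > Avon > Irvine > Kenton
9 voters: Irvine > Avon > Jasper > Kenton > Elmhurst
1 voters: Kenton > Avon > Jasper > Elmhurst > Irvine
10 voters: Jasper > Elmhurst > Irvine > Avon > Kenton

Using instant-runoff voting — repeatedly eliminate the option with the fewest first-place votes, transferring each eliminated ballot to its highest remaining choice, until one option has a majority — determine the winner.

Jasper

Round 1: Jasper 16, Irvine 9, Elmhurst 7, Kenton 1, Avon 0. Avon has the fewest and is eliminated.
Round 2: Jasper 16, Irvine 9, Elmhurst 7, Kenton 1. Kenton has the fewest and is eliminated.
Round 3: Jasper 17, Irvine 9, Elmhurst 7. Jasper has a majority.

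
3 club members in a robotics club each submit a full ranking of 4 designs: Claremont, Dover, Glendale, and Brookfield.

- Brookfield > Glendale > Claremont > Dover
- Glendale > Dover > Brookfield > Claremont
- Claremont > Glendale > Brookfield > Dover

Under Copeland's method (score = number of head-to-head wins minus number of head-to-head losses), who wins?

Pairwise results:
  Claremont vs Dover: Claremont wins 2–1.
  Claremont vs Glendale: Glendale wins 2–1.
  Claremont vs Brookfield: Brookfield wins 2–1.
  Dover vs Glendale: Glendale wins 3–0.
  Dover vs Brookfield: Brookfield wins 2–1.
  Glendale vs Brookfield: Glendale wins 2–1.
Copeland scores (wins − losses):
  Claremont: 1 − 2 = -1
  Dover: 0 − 3 = -3
  Glendale: 3 − 0 = 3
  Brookfield: 2 − 1 = 1
Glendale has the best Copeland score.

Glendale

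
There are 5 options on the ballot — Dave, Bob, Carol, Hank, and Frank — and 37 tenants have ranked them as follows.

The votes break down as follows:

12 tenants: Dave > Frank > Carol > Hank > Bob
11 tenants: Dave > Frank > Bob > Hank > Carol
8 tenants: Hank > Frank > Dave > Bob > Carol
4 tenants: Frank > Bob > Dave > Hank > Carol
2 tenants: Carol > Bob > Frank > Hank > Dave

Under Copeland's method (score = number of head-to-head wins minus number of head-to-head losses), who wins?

Dave

Pairwise results:
  Dave vs Bob: Dave wins 31–6.
  Dave vs Carol: Dave wins 35–2.
  Dave vs Hank: Dave wins 27–10.
  Dave vs Frank: Dave wins 23–14.
  Bob vs Carol: Bob wins 23–14.
  Bob vs Hank: Hank wins 20–17.
  Bob vs Frank: Frank wins 35–2.
  Carol vs Hank: Hank wins 23–14.
  Carol vs Frank: Frank wins 35–2.
  Hank vs Frank: Frank wins 29–8.
Copeland scores (wins − losses):
  Dave: 4 − 0 = 4
  Bob: 1 − 3 = -2
  Carol: 0 − 4 = -4
  Hank: 2 − 2 = 0
  Frank: 3 − 1 = 2
Dave has the best Copeland score.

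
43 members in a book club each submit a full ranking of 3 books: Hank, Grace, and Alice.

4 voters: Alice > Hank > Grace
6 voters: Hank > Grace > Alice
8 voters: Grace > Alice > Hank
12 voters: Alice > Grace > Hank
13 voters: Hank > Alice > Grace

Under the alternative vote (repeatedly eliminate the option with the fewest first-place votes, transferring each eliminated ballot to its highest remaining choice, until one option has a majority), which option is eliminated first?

Grace

Round 1: Hank 19, Alice 16, Grace 8. Grace has the fewest and is eliminated.
Round 2: Alice 24, Hank 19. Alice has a majority.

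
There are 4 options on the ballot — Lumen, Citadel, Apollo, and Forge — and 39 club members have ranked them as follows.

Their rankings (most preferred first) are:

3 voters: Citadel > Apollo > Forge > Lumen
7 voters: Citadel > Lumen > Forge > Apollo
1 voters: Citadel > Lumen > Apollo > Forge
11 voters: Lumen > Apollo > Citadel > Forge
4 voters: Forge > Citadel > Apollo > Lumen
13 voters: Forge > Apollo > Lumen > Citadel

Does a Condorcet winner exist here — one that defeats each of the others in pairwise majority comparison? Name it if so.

No Condorcet winner

Head-to-head results (39 voters total):
Lumen vs Citadel: Lumen wins 24–15.
Lumen vs Apollo: Apollo wins 20–19.
Lumen vs Forge: Forge wins 20–19.
Citadel vs Apollo: Apollo wins 24–15.
Citadel vs Forge: Citadel wins 22–17.
Apollo vs Forge: Forge wins 24–15.
No candidate beats all others: Lumen beats Citadel beats Forge beats Lumen, a majority cycle.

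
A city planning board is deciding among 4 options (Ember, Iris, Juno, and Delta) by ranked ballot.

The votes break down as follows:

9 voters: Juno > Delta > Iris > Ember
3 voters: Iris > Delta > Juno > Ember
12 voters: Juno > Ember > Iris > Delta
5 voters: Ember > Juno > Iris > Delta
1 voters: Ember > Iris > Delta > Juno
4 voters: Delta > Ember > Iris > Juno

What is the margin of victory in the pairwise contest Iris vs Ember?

Ballots ranking Iris above Ember: 9+3 = 12.
Ballots ranking Ember above Iris: 12+5+1+4 = 22.
Ember wins 22–12, a margin of 10.

10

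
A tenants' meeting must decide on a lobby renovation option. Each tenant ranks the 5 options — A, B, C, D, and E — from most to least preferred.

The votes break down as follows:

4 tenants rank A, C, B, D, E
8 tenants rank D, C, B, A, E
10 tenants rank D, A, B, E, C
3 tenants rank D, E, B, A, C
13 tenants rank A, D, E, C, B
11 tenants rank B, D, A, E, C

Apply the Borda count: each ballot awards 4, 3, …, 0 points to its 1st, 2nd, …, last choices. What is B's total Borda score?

Borda scores:
  A: 4·4 + 8·1 + 10·3 + 3·1 + 13·4 + 11·2 = 131
  B: 4·2 + 8·2 + 10·2 + 3·2 + 13·0 + 11·4 = 94
  C: 4·3 + 8·3 + 10·0 + 3·0 + 13·1 + 11·0 = 49
  D: 4·1 + 8·4 + 10·4 + 3·4 + 13·3 + 11·3 = 160
  E: 4·0 + 8·0 + 10·1 + 3·3 + 13·2 + 11·1 = 56

94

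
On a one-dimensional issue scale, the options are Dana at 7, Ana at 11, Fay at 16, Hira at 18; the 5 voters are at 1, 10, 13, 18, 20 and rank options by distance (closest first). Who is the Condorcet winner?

Ana

With single-peaked preferences on a line, the Condorcet winner is the candidate closest to the median voter.
The median voter (position 13) is closest to Ana at 11.
Check: Ana vs Hira — voters closer to Ana: 3 of 5.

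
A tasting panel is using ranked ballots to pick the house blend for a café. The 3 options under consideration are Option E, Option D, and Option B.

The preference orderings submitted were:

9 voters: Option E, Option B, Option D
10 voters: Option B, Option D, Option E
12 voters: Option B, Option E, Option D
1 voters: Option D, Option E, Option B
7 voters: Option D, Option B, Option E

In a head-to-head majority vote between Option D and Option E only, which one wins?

Ballots ranking Option D above Option E: 10+1+7 = 18.
Ballots ranking Option E above Option D: 9+12 = 21.
Option E wins the head-to-head, 21–18.

Option E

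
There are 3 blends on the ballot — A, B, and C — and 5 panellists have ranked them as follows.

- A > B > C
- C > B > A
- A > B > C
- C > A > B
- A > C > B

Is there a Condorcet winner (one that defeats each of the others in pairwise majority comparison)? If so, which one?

Head-to-head results (5 voters total):
A vs B: A wins 4–1.
A vs C: A wins 3–2.
B vs C: C wins 3–2.
A beats each rival — B (4–1), C (3–2) — so A is the Condorcet winner.

A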